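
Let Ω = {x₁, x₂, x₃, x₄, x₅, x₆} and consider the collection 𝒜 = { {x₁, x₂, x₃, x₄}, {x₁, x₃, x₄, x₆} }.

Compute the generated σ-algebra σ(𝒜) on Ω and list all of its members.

σ(𝒜) (16 sets): { {}, {x₂}, {x₅}, {x₆}, {x₂, x₅}, {x₂, x₆}, {x₅, x₆}, {x₁, x₃, x₄}, {x₂, x₅, x₆}, {x₁, x₂, x₃, x₄}, {x₁, x₃, x₄, x₅}, {x₁, x₃, x₄, x₆}, {x₁, x₂, x₃, x₄, x₅}, {x₁, x₂, x₃, x₄, x₆}, {x₁, x₃, x₄, x₅, x₆}, Ω }

Derivation:
Take S₀ = 𝒜 ∪ {∅, Ω} = { {}, {x₁, x₂, x₃, x₄}, {x₁, x₃, x₄, x₆}, Ω }.
Step 1: +3 →
  {x₂, x₅}  = ᶜ of {x₁, x₃, x₄, x₆}
  {x₅, x₆}  = ᶜ of {x₁, x₂, x₃, x₄}
  {x₁, x₂, x₃, x₄, x₆}  = {x₁, x₃, x₄, x₆} ∪ {x₁, x₂, x₃, x₄}
  (now 7)
Step 2. New:
  {x₅}  = ᶜ of {x₁, x₂, x₃, x₄, x₆}
  {x₂, x₅, x₆}  = {x₂, x₅} ∪ {x₅, x₆}
  {x₁, x₂, x₃, x₄, x₅}  = {x₂, x₅} ∪ {x₁, x₂, x₃, x₄}
  {x₁, x₃, x₄, x₅, x₆}  = {x₅, x₆} ∪ {x₁, x₃, x₄, x₆}
  (now 11)
Step 3. New:
  {x₂}  = ᶜ of {x₁, x₃, x₄, x₅, x₆}
  {x₆}  = ᶜ of {x₁, x₂, x₃, x₄, x₅}
  {x₁, x₃, x₄}  = ᶜ of {x₂, x₅, x₆}
  (now 14)
Step 4: 2 new —
  {x₂, x₆}  = {x₂} ∪ {x₆}
  {x₁, x₃, x₄, x₅}  = {x₁, x₃, x₄} ∪ {x₅}
  (now 16)
Step 5: closed — nothing new.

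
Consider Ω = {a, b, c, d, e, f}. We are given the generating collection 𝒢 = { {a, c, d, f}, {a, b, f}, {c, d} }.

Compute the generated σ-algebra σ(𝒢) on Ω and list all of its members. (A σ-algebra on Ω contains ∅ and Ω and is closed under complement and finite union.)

Seed the family with 𝒢 together with ∅ and Ω: { {}, {c, d}, {a, b, f}, {a, c, d, f}, Ω }.
Round 1 adds 4:
  {b, e}  = complement {a, c, d, f}
  {c, d, e}  = complement {a, b, f}
  {a, b, e, f}  = complement {c, d}
  {a, b, c, d, f}  = {c, d} ∪ {a, b, f}
  — 9 sets.
Round 2. New:
  {e}  = complement {a, b, c, d, f}
  {b, c, d, e}  = {b, e} ∪ {c, d, e}
  {a, c, d, e, f}  = {c, d, e} ∪ {a, c, d, f}
  — 12 sets.
Round 3 (2 new):
  {b}  = complement {a, c, d, e, f}
  {a, f}  = complement {b, c, d, e}
  — 14 sets.
Round 4. New:
  {a, e, f}  = {a, f} ∪ {e}
  {b, c, d}  = {c, d} ∪ {b}
  — 16 sets.
Round 5 adds nothing — fixpoint reached.

σ(𝒢) = { {}, {b}, {e}, {a, f}, {b, e}, {c, d}, {a, b, f}, {a, e, f}, {b, c, d}, {c, d, e}, {a, b, e, f}, {a, c, d, f}, {b, c, d, e}, {a, b, c, d, f}, {a, c, d, e, f}, Ω }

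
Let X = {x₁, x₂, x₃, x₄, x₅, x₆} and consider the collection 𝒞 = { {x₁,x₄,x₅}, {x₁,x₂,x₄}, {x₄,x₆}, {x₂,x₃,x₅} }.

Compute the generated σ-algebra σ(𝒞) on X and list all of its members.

Begin from { {}, {x₄,x₆}, {x₁,x₂,x₄}, {x₁,x₄,x₅}, {x₂,x₃,x₅}, X } (that is, 𝒞 plus ∅ and X).
Round 1 (9 new):
  {x₁,x₄,x₆}  = {x₂,x₃,x₅}ᶜ
  {x₂,x₃,x₆}  = {x₁,x₄,x₅}ᶜ
  {x₃,x₅,x₆}  = {x₁,x₂,x₄}ᶜ
  {x₁,x₂,x₃,x₅}  = {x₄,x₆}ᶜ
  {x₁,x₂,x₄,x₅}  = {x₁,x₄,x₅} ∪ {x₁,x₂,x₄}
  {x₁,x₂,x₄,x₆}  = {x₄,x₆} ∪ {x₁,x₂,x₄}
  {x₁,x₄,x₅,x₆}  = {x₁,x₄,x₅} ∪ {x₄,x₆}
  {x₁,x₂,x₃,x₄,x₅}  = {x₁,x₄,x₅} ∪ {x₂,x₃,x₅}
  {x₂,x₃,x₄,x₅,x₆}  = {x₂,x₃,x₅} ∪ {x₄,x₆}
  — 15 sets.
Round 2. New:
  {x₁}  = {x₂,x₃,x₄,x₅,x₆}ᶜ
  {x₆}  = {x₁,x₂,x₃,x₄,x₅}ᶜ
  {x₂,x₃}  = {x₁,x₄,x₅,x₆}ᶜ
  {x₃,x₅}  = {x₁,x₂,x₄,x₆}ᶜ
  {x₃,x₆}  = {x₁,x₂,x₄,x₅}ᶜ
  {x₂,x₃,x₄,x₆}  = {x₂,x₃,x₆} ∪ {x₄,x₆}
  {x₂,x₃,x₅,x₆}  = {x₂,x₃,x₆} ∪ {x₂,x₃,x₅}
  {x₃,x₄,x₅,x₆}  = {x₃,x₅,x₆} ∪ {x₄,x₆}
  {x₁,x₂,x₃,x₄,x₆}  = {x₁,x₂,x₄,x₆} ∪ {x₂,x₃,x₆}
  {x₁,x₂,x₃,x₅,x₆}  = {x₂,x₃,x₆} ∪ {x₁,x₂,x₃,x₅}
  {x₁,x₂,x₄,x₅,x₆}  = {x₁,x₄,x₅} ∪ {x₁,x₂,x₄,x₆}
  {x₁,x₃,x₄,x₅,x₆}  = {x₁,x₄,x₅} ∪ {x₃,x₅,x₆}
  — 27 sets.
Round 3 (17 new):
  {x₂}  = {x₁,x₃,x₄,x₅,x₆}ᶜ
  {x₃}  = {x₁,x₂,x₄,x₅,x₆}ᶜ
  {x₄}  = {x₁,x₂,x₃,x₅,x₆}ᶜ
  {x₅}  = {x₁,x₂,x₃,x₄,x₆}ᶜ
  {x₁,x₂}  = {x₃,x₄,x₅,x₆}ᶜ
  {x₁,x₄}  = {x₂,x₃,x₅,x₆}ᶜ
  {x₁,x₅}  = {x₂,x₃,x₄,x₆}ᶜ
  {x₁,x₆}  = {x₆} ∪ {x₁}
  {x₁,x₂,x₃}  = {x₂,x₃} ∪ {x₁}
  {x₁,x₃,x₅}  = {x₃,x₅} ∪ {x₁}
  {x₁,x₃,x₆}  = {x₃,x₆} ∪ {x₁}
  {x₃,x₄,x₆}  = {x₄,x₆} ∪ {x₃,x₆}
  {x₁,x₂,x₃,x₄}  = {x₁,x₂,x₄} ∪ {x₂,x₃}
  {x₁,x₂,x₃,x₆}  = {x₂,x₃,x₆} ∪ {x₁}
  {x₁,x₃,x₄,x₅}  = {x₃,x₅} ∪ {x₁,x₄,x₅}
  {x₁,x₃,x₄,x₆}  = {x₁,x₄,x₆} ∪ {x₃,x₆}
  {x₁,x₃,x₅,x₆}  = {x₃,x₅,x₆} ∪ {x₁}
  — 44 sets.
Round 4 adds 17:
  {x₁,x₃}  = {x₃} ∪ {x₁}
  {x₂,x₄}  = {x₁,x₃,x₅,x₆}ᶜ
  {x₂,x₅}  = {x₁,x₃,x₄,x₆}ᶜ
  {x₂,x₆}  = {x₁,x₃,x₄,x₅}ᶜ
  {x₃,x₄}  = {x₃} ∪ {x₄}
  {x₄,x₅}  = {x₁,x₂,x₃,x₆}ᶜ
  {x₅,x₆}  = {x₁,x₂,x₃,x₄}ᶜ
  {x₁,x₂,x₅}  = {x₃,x₄,x₆}ᶜ
  {x₁,x₂,x₆}  = {x₁,x₆} ∪ {x₂}
  {x₁,x₃,x₄}  = {x₃} ∪ {x₁,x₄}
  {x₁,x₅,x₆}  = {x₁,x₆} ∪ {x₁,x₅}
  {x₂,x₃,x₄}  = {x₂,x₃} ∪ {x₄}
  {x₂,x₄,x₅}  = {x₁,x₃,x₆}ᶜ
  {x₂,x₄,x₆}  = {x₁,x₃,x₅}ᶜ
  {x₃,x₄,x₅}  = {x₃,x₅} ∪ {x₄}
  {x₄,x₅,x₆}  = {x₁,x₂,x₃}ᶜ
  {x₂,x₃,x₄,x₅}  = {x₁,x₆}ᶜ
  — 61 sets.
Round 5 adds 3:
  {x₂,x₅,x₆}  = {x₁,x₃,x₄}ᶜ
  {x₁,x₂,x₅,x₆}  = {x₃,x₄}ᶜ
  {x₂,x₄,x₅,x₆}  = {x₁,x₃}ᶜ
  — 64 sets.
Round 6: stable.

|σ(𝒞)| = 64.  σ(𝒞) = { {}, {x₁}, {x₂}, {x₃}, {x₄}, {x₅}, {x₆}, {x₁,x₂}, {x₁,x₃}, {x₁,x₄}, {x₁,x₅}, {x₁,x₆}, {x₂,x₃}, {x₂,x₄}, {x₂,x₅}, {x₂,x₆}, {x₃,x₄}, {x₃,x₅}, {x₃,x₆}, {x₄,x₅}, {x₄,x₆}, {x₅,x₆}, {x₁,x₂,x₃}, {x₁,x₂,x₄}, {x₁,x₂,x₅}, {x₁,x₂,x₆}, {x₁,x₃,x₄}, {x₁,x₃,x₅}, {x₁,x₃,x₆}, {x₁,x₄,x₅}, {x₁,x₄,x₆}, {x₁,x₅,x₆}, {x₂,x₃,x₄}, {x₂,x₃,x₅}, {x₂,x₃,x₆}, {x₂,x₄,x₅}, {x₂,x₄,x₆}, {x₂,x₅,x₆}, {x₃,x₄,x₅}, {x₃,x₄,x₆}, {x₃,x₅,x₆}, {x₄,x₅,x₆}, {x₁,x₂,x₃,x₄}, {x₁,x₂,x₃,x₅}, {x₁,x₂,x₃,x₆}, {x₁,x₂,x₄,x₅}, {x₁,x₂,x₄,x₆}, {x₁,x₂,x₅,x₆}, {x₁,x₃,x₄,x₅}, {x₁,x₃,x₄,x₆}, {x₁,x₃,x₅,x₆}, {x₁,x₄,x₅,x₆}, {x₂,x₃,x₄,x₅}, {x₂,x₃,x₄,x₆}, {x₂,x₃,x₅,x₆}, {x₂,x₄,x₅,x₆}, {x₃,x₄,x₅,x₆}, {x₁,x₂,x₃,x₄,x₅}, {x₁,x₂,x₃,x₄,x₆}, {x₁,x₂,x₃,x₅,x₆}, {x₁,x₂,x₄,x₅,x₆}, {x₁,x₃,x₄,x₅,x₆}, {x₂,x₃,x₄,x₅,x₆}, X }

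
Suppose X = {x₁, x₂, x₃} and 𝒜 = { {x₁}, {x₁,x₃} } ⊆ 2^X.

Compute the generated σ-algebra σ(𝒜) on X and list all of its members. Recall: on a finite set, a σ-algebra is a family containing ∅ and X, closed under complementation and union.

|σ(𝒜)| = 8.  σ(𝒜) = { {}, {x₁}, {x₂}, {x₃}, {x₁,x₂}, {x₁,x₃}, {x₂,x₃}, X }

Check:
Begin from { {}, {x₁}, {x₁,x₃}, X } (that is, 𝒜 plus ∅ and X).
Round 1. New:
  {x₂}  = ᶜ of {x₁,x₃}
  {x₂,x₃}  = ᶜ of {x₁}
  |family| = 6
Round 2 (1 new):
  {x₁,x₂}  = {x₂} ∪ {x₁}
  |family| = 7
Round 3. New:
  {x₃}  = ᶜ of {x₁,x₂}
  |family| = 8
Round 4 adds nothing — fixpoint reached.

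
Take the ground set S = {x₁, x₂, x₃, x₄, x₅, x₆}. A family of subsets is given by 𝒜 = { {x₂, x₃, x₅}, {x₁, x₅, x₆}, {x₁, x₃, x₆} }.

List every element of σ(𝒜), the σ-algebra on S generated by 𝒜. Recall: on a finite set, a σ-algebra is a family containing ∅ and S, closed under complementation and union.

σ(𝒜) = { ∅, {x₂}, {x₃}, {x₄}, {x₅}, {x₁, x₆}, {x₂, x₃}, {x₂, x₄}, {x₂, x₅}, {x₃, x₄}, {x₃, x₅}, {x₄, x₅}, {x₁, x₂, x₆}, {x₁, x₃, x₆}, {x₁, x₄, x₆}, {x₁, x₅, x₆}, {x₂, x₃, x₄}, {x₂, x₃, x₅}, {x₂, x₄, x₅}, {x₃, x₄, x₅}, {x₁, x₂, x₃, x₆}, {x₁, x₂, x₄, x₆}, {x₁, x₂, x₅, x₆}, {x₁, x₃, x₄, x₆}, {x₁, x₃, x₅, x₆}, {x₁, x₄, x₅, x₆}, {x₂, x₃, x₄, x₅}, {x₁, x₂, x₃, x₄, x₆}, {x₁, x₂, x₃, x₅, x₆}, {x₁, x₂, x₄, x₅, x₆}, {x₁, x₃, x₄, x₅, x₆}, S }

Trace:
Initial family (5 sets): { ∅, {x₁, x₃, x₆}, {x₁, x₅, x₆}, {x₂, x₃, x₅}, S }.
Pass 1: 5 new —
  {x₁, x₄, x₆}  = ᶜ of {x₂, x₃, x₅}
  {x₂, x₃, x₄}  = ᶜ of {x₁, x₅, x₆}
  {x₂, x₄, x₅}  = ᶜ of {x₁, x₃, x₆}
  {x₁, x₃, x₅, x₆}  = {x₁, x₅, x₆} ∪ {x₁, x₃, x₆}
  {x₁, x₂, x₃, x₅, x₆}  = {x₂, x₃, x₅} ∪ {x₁, x₅, x₆}
  |family| = 10
Pass 2. New:
  {x₄}  = ᶜ of {x₁, x₂, x₃, x₅, x₆}
  {x₂, x₄}  = ᶜ of {x₁, x₃, x₅, x₆}
  {x₁, x₃, x₄, x₆}  = {x₁, x₃, x₆} ∪ {x₁, x₄, x₆}
  {x₁, x₄, x₅, x₆}  = {x₁, x₄, x₆} ∪ {x₁, x₅, x₆}
  {x₂, x₃, x₄, x₅}  = {x₂, x₃, x₄} ∪ {x₂, x₃, x₅}
  {x₁, x₂, x₃, x₄, x₆}  = {x₂, x₃, x₄} ∪ {x₁, x₃, x₆}
  {x₁, x₂, x₄, x₅, x₆}  = {x₁, x₄, x₆} ∪ {x₂, x₄, x₅}
  {x₁, x₃, x₄, x₅, x₆}  = {x₁, x₃, x₅, x₆} ∪ {x₁, x₄, x₆}
  |family| = 18
Pass 3 adds 7:
  {x₂}  = ᶜ of {x₁, x₃, x₄, x₅, x₆}
  {x₃}  = ᶜ of {x₁, x₂, x₄, x₅, x₆}
  {x₅}  = ᶜ of {x₁, x₂, x₃, x₄, x₆}
  {x₁, x₆}  = ᶜ of {x₂, x₃, x₄, x₅}
  {x₂, x₃}  = ᶜ of {x₁, x₄, x₅, x₆}
  {x₂, x₅}  = ᶜ of {x₁, x₃, x₄, x₆}
  {x₁, x₂, x₄, x₆}  = {x₁, x₄, x₆} ∪ {x₂, x₄}
  |family| = 25
Pass 4: 6 new —
  {x₃, x₄}  = {x₃} ∪ {x₄}
  {x₃, x₅}  = ᶜ of {x₁, x₂, x₄, x₆}
  {x₄, x₅}  = {x₅} ∪ {x₄}
  {x₁, x₂, x₆}  = {x₁, x₆} ∪ {x₂}
  {x₁, x₂, x₃, x₆}  = {x₁, x₃, x₆} ∪ {x₂}
  {x₁, x₂, x₅, x₆}  = {x₂, x₅} ∪ {x₁, x₆}
  |family| = 31
Pass 5: 1 new —
  {x₃, x₄, x₅}  = ᶜ of {x₁, x₂, x₆}
  |family| = 32
Pass 6: closed — nothing new.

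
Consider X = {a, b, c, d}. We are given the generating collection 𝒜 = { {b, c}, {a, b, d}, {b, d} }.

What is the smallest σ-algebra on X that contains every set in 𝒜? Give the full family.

|σ(𝒜)| = 16.  σ(𝒜) = { {}, {a}, {b}, {c}, {d}, {a, b}, {a, c}, {a, d}, {b, c}, {b, d}, {c, d}, {a, b, c}, {a, b, d}, {a, c, d}, {b, c, d}, X }

Derivation:
Begin from { {}, {b, c}, {b, d}, {a, b, d}, X } (that is, 𝒜 plus ∅ and X).
Round 1: 4 new —
  {c}  = complement {a, b, d}
  {a, c}  = complement {b, d}
  {a, d}  = complement {b, c}
  {b, c, d}  = {b, c} ∪ {b, d}
  |family| = 9
Round 2. New:
  {a}  = complement {b, c, d}
  {a, b, c}  = {b, c} ∪ {a, c}
  {a, c, d}  = {c} ∪ {a, d}
  |family| = 12
Round 3. New:
  {b}  = complement {a, c, d}
  {d}  = complement {a, b, c}
  |family| = 14
Round 4. New:
  {a, b}  = {b} ∪ {a}
  {c, d}  = {c} ∪ {d}
  |family| = 16
Round 5: already closed under ᶜ and ∪.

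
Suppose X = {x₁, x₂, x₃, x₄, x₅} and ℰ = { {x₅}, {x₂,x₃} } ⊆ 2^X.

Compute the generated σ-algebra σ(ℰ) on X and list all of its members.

σ(ℰ) (8 sets): { {}, {x₅}, {x₁,x₄}, {x₂,x₃}, {x₁,x₄,x₅}, {x₂,x₃,x₅}, {x₁,x₂,x₃,x₄}, X }

Check:
Take S₀ = ℰ ∪ {∅, X} = { {}, {x₅}, {x₂,x₃}, X }.
Pass 1 adds 3:
  {x₁,x₄,x₅}  = ᶜ of {x₂,x₃}
  {x₂,x₃,x₅}  = {x₂,x₃} ∪ {x₅}
  {x₁,x₂,x₃,x₄}  = ᶜ of {x₅}
Pass 2. New:
  {x₁,x₄}  = ᶜ of {x₂,x₃,x₅}
Pass 3: already closed under ᶜ and ∪.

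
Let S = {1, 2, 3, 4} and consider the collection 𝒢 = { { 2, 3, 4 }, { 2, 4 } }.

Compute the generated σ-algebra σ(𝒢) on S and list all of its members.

Answer: σ(𝒢) = { ∅, { 1 }, { 3 }, { 1, 3 }, { 2, 4 }, { 1, 2, 4 }, { 2, 3, 4 }, S }

Derivation:
Seed the family with 𝒢 together with ∅ and S: { ∅, { 2, 4 }, { 2, 3, 4 }, S }.
Step 1. New:
  { 1 }  = ᶜ of { 2, 3, 4 }
  { 1, 3 }  = ᶜ of { 2, 4 }
Step 2. New:
  { 1, 2, 4 }  = { 2, 4 } ∪ { 1 }
Step 3: +1 →
  { 3 }  = ᶜ of { 1, 2, 4 }
Step 4 adds nothing — fixpoint reached.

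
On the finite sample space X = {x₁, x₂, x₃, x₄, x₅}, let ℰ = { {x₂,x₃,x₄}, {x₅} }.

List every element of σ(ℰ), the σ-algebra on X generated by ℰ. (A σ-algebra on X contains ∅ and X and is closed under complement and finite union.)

Initial family (4 sets): { {}, {x₅}, {x₂,x₃,x₄}, X }.
Iteration 1. New:
  {x₁,x₅}  = {x₂,x₃,x₄}ᶜ
  {x₁,x₂,x₃,x₄}  = {x₅}ᶜ
  {x₂,x₃,x₄,x₅}  = {x₂,x₃,x₄} ∪ {x₅}
  — 7 sets.
Iteration 2: 1 new —
  {x₁}  = {x₂,x₃,x₄,x₅}ᶜ
  — 8 sets.
Iteration 3: closed — nothing new.

Therefore σ(ℰ) = { {}, {x₁}, {x₅}, {x₁,x₅}, {x₂,x₃,x₄}, {x₁,x₂,x₃,x₄}, {x₂,x₃,x₄,x₅}, X } (|σ(ℰ)| = 8).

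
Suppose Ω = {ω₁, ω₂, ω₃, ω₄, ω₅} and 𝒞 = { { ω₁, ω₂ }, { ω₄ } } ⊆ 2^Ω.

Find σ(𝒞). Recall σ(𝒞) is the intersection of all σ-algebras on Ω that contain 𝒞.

Begin from { {}, { ω₄ }, { ω₁, ω₂ }, Ω } (that is, 𝒞 plus ∅ and Ω).
Round 1: 3 new —
  { ω₁, ω₂, ω₄ }  = { ω₁, ω₂ } ∪ { ω₄ }
  { ω₃, ω₄, ω₅ }  = ᶜ of { ω₁, ω₂ }
  { ω₁, ω₂, ω₃, ω₅ }  = ᶜ of { ω₄ }
  [7 total]
Round 2: +1 →
  { ω₃, ω₅ }  = ᶜ of { ω₁, ω₂, ω₄ }
  [8 total]
After Round 3 the family is unchanged; done.

Therefore σ(𝒞) = { {}, { ω₄ }, { ω₁, ω₂ }, { ω₃, ω₅ }, { ω₁, ω₂, ω₄ }, { ω₃, ω₄, ω₅ }, { ω₁, ω₂, ω₃, ω₅ }, Ω } (|σ(𝒞)| = 8).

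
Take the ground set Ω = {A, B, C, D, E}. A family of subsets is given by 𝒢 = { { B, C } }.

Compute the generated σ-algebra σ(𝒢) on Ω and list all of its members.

Answer: σ(𝒢) = { ∅, { B, C }, { A, D, E }, Ω }

Derivation:
Begin from { ∅, { B, C }, Ω } (that is, 𝒢 plus ∅ and Ω).
Pass 1: +1 →
  { A, D, E }  = ᶜ of { B, C }
  [4 total]
Pass 2: stable.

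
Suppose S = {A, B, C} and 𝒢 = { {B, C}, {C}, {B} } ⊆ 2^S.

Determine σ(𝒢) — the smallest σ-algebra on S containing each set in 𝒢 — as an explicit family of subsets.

Initial family (5 sets): { ∅, {B}, {C}, {B, C}, S }.
Iteration 1 (3 new):
  {A}  = ᶜ of {B, C}
  {A, B}  = ᶜ of {C}
  {A, C}  = ᶜ of {B}
  |family| = 8
Iteration 2: already closed under ᶜ and ∪.

|σ(𝒢)| = 8.  σ(𝒢) = { ∅, {A}, {B}, {C}, {A, B}, {A, C}, {B, C}, S }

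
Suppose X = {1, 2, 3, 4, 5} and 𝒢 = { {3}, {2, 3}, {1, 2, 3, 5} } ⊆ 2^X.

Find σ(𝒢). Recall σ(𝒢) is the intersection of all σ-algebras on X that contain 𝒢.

Take S₀ = 𝒢 ∪ {∅, X} = { ∅, {3}, {2, 3}, {1, 2, 3, 5}, X }.
Step 1. New:
  {4}  = complement {1, 2, 3, 5}
  {1, 4, 5}  = complement {2, 3}
  {1, 2, 4, 5}  = complement {3}
  (now 8)
Step 2 adds 3:
  {3, 4}  = {3} ∪ {4}
  {2, 3, 4}  = {4} ∪ {2, 3}
  {1, 3, 4, 5}  = {1, 4, 5} ∪ {3}
  (now 11)
Step 3: +3 →
  {2}  = complement {1, 3, 4, 5}
  {1, 5}  = complement {2, 3, 4}
  {1, 2, 5}  = complement {3, 4}
  (now 14)
Step 4 adds 2:
  {2, 4}  = {4} ∪ {2}
  {1, 3, 5}  = {3} ∪ {1, 5}
  (now 16)
Step 5: already closed under ᶜ and ∪.

|σ(𝒢)| = 16.  σ(𝒢) = { ∅, {2}, {3}, {4}, {1, 5}, {2, 3}, {2, 4}, {3, 4}, {1, 2, 5}, {1, 3, 5}, {1, 4, 5}, {2, 3, 4}, {1, 2, 3, 5}, {1, 2, 4, 5}, {1, 3, 4, 5}, X }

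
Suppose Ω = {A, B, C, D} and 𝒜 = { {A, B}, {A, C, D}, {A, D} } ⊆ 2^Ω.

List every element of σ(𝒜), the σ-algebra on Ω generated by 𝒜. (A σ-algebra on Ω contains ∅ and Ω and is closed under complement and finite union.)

σ(𝒜) (16 sets): { {}, {A}, {B}, {C}, {D}, {A, B}, {A, C}, {A, D}, {B, C}, {B, D}, {C, D}, {A, B, C}, {A, B, D}, {A, C, D}, {B, C, D}, Ω }

Check:
Start: 𝒜 ∪ {∅, Ω} = { {}, {A, B}, {A, D}, {A, C, D}, Ω }.
Pass 1: 4 new —
  {B}  = Ω∖{A, C, D}
  {B, C}  = Ω∖{A, D}
  {C, D}  = Ω∖{A, B}
  {A, B, D}  = {A, D} ∪ {A, B}
  (now 9)
Pass 2 adds 3:
  {C}  = Ω∖{A, B, D}
  {A, B, C}  = {A, B} ∪ {B, C}
  {B, C, D}  = {C, D} ∪ {B}
  (now 12)
Pass 3 adds 2:
  {A}  = Ω∖{B, C, D}
  {D}  = Ω∖{A, B, C}
  (now 14)
Pass 4 adds 2:
  {A, C}  = {C} ∪ {A}
  {B, D}  = {D} ∪ {B}
  (now 16)
Pass 5: already closed under ᶜ and ∪.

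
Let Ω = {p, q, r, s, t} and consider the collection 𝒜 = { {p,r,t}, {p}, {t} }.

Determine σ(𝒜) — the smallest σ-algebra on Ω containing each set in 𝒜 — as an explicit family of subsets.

|σ(𝒜)| = 16.  σ(𝒜) = { {}, {p}, {r}, {t}, {p,r}, {p,t}, {q,s}, {r,t}, {p,q,s}, {p,r,t}, {q,r,s}, {q,s,t}, {p,q,r,s}, {p,q,s,t}, {q,r,s,t}, Ω }

Trace:
Start: 𝒜 ∪ {∅, Ω} = { {}, {p}, {t}, {p,r,t}, Ω }.
Step 1 adds 4:
  {p,t}  = {t} ∪ {p}
  {q,s}  = ᶜ of {p,r,t}
  {p,q,r,s}  = ᶜ of {t}
  {q,r,s,t}  = ᶜ of {p}
  [9 total]
Step 2: 4 new —
  {p,q,s}  = {q,s} ∪ {p}
  {q,r,s}  = ᶜ of {p,t}
  {q,s,t}  = {t} ∪ {q,s}
  {p,q,s,t}  = {p,t} ∪ {q,s}
  [13 total]
Step 3: 3 new —
  {r}  = ᶜ of {p,q,s,t}
  {p,r}  = ᶜ of {q,s,t}
  {r,t}  = ᶜ of {p,q,s}
  [16 total]
After Step 4 the family is unchanged; done.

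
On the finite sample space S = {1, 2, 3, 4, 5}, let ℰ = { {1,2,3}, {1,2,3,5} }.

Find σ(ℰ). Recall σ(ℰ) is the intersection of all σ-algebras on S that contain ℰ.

σ(ℰ) = { ∅, {4}, {5}, {4,5}, {1,2,3}, {1,2,3,4}, {1,2,3,5}, S }

Trace:
Initial family (4 sets): { ∅, {1,2,3}, {1,2,3,5}, S }.
Round 1: 2 new —
  {4}  = {1,2,3,5}ᶜ
  {4,5}  = {1,2,3}ᶜ
Round 2. New:
  {1,2,3,4}  = {1,2,3} ∪ {4}
Round 3 adds 1:
  {5}  = {1,2,3,4}ᶜ
Round 4: no new sets; the family is a σ-algebra.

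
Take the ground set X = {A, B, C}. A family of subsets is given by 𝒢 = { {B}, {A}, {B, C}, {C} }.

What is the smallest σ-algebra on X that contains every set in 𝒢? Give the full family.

σ(𝒢) = { {}, {A}, {B}, {C}, {A, B}, {A, C}, {B, C}, X }

Derivation:
Seed the family with 𝒢 together with ∅ and X: { {}, {A}, {B}, {C}, {B, C}, X }.
Step 1 (2 new):
  {A, B}  = ᶜ of {C}
  {A, C}  = ᶜ of {B}
  — 8 sets.
Step 2: closed — nothing new.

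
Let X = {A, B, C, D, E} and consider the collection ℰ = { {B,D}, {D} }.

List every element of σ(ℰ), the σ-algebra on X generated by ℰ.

Seed the family with ℰ together with ∅ and X: { {}, {D}, {B,D}, X }.
Pass 1. New:
  {A,C,E}  = ᶜ of {B,D}
  {A,B,C,E}  = ᶜ of {D}
  (now 6)
Pass 2. New:
  {A,C,D,E}  = {D} ∪ {A,C,E}
  (now 7)
Pass 3 adds 1:
  {B}  = ᶜ of {A,C,D,E}
  (now 8)
Pass 4: already closed under ᶜ and ∪.

Hence σ(ℰ) has 8 members: { {}, {B}, {D}, {B,D}, {A,C,E}, {A,B,C,E}, {A,C,D,E}, X }.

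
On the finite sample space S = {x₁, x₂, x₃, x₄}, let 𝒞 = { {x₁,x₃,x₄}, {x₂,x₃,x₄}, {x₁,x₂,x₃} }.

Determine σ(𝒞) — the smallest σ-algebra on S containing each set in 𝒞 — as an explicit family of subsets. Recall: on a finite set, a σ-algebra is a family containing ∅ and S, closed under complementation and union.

Begin from { {}, {x₁,x₂,x₃}, {x₁,x₃,x₄}, {x₂,x₃,x₄}, S } (that is, 𝒞 plus ∅ and S).
Step 1 (3 new):
  {x₁}  = complement {x₂,x₃,x₄}
  {x₂}  = complement {x₁,x₃,x₄}
  {x₄}  = complement {x₁,x₂,x₃}
  [8 total]
Step 2. New:
  {x₁,x₂}  = {x₂} ∪ {x₁}
  {x₁,x₄}  = {x₄} ∪ {x₁}
  {x₂,x₄}  = {x₄} ∪ {x₂}
  [11 total]
Step 3: 4 new —
  {x₁,x₃}  = complement {x₂,x₄}
  {x₂,x₃}  = complement {x₁,x₄}
  {x₃,x₄}  = complement {x₁,x₂}
  {x₁,x₂,x₄}  = {x₁,x₄} ∪ {x₁,x₂}
  [15 total]
Step 4. New:
  {x₃}  = complement {x₁,x₂,x₄}
  [16 total]
Step 5: no new sets; the family is a σ-algebra.

|σ(𝒞)| = 16.  σ(𝒞) = { {}, {x₁}, {x₂}, {x₃}, {x₄}, {x₁,x₂}, {x₁,x₃}, {x₁,x₄}, {x₂,x₃}, {x₂,x₄}, {x₃,x₄}, {x₁,x₂,x₃}, {x₁,x₂,x₄}, {x₁,x₃,x₄}, {x₂,x₃,x₄}, S }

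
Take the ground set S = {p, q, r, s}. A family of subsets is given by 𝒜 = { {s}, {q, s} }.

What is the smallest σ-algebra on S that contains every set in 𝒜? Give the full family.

σ(𝒜) (8 sets): { {}, {q}, {s}, {p, r}, {q, s}, {p, q, r}, {p, r, s}, S }

Trace:
Seed the family with 𝒜 together with ∅ and S: { {}, {s}, {q, s}, S }.
Iteration 1: 2 new —
  {p, r}  = S∖{q, s}
  {p, q, r}  = S∖{s}
Iteration 2: 1 new —
  {p, r, s}  = {p, r} ∪ {s}
Iteration 3 (1 new):
  {q}  = S∖{p, r, s}
Iteration 4 adds nothing — fixpoint reached.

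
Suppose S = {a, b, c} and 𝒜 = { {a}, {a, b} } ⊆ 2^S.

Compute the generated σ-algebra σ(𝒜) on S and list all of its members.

|σ(𝒜)| = 8.  σ(𝒜) = { {}, {a}, {b}, {c}, {a, b}, {a, c}, {b, c}, S }

Check:
Seed the family with 𝒜 together with ∅ and S: { {}, {a}, {a, b}, S }.
Pass 1 adds 2:
  {c}  = complement {a, b}
  {b, c}  = complement {a}
Pass 2: +1 →
  {a, c}  = {c} ∪ {a}
Pass 3 adds 1:
  {b}  = complement {a, c}
After Pass 4 the family is unchanged; done.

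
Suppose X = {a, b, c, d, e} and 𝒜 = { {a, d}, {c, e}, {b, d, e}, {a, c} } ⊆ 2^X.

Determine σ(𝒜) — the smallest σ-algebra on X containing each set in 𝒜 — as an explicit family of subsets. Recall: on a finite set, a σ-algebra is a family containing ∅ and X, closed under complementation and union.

|σ(𝒜)| = 32.  σ(𝒜) = { ∅, {a}, {b}, {c}, {d}, {e}, {a, b}, {a, c}, {a, d}, {a, e}, {b, c}, {b, d}, {b, e}, {c, d}, {c, e}, {d, e}, {a, b, c}, {a, b, d}, {a, b, e}, {a, c, d}, {a, c, e}, {a, d, e}, {b, c, d}, {b, c, e}, {b, d, e}, {c, d, e}, {a, b, c, d}, {a, b, c, e}, {a, b, d, e}, {a, c, d, e}, {b, c, d, e}, X }

Trace:
Begin from { ∅, {a, c}, {a, d}, {c, e}, {b, d, e}, X } (that is, 𝒜 plus ∅ and X).
Iteration 1: 7 new —
  {a, b, d}  = complement {c, e}
  {a, c, d}  = {a, d} ∪ {a, c}
  {a, c, e}  = {a, c} ∪ {c, e}
  {b, c, e}  = complement {a, d}
  {a, b, d, e}  = {a, d} ∪ {b, d, e}
  {a, c, d, e}  = {a, d} ∪ {c, e}
  {b, c, d, e}  = {c, e} ∪ {b, d, e}
  [13 total]
Iteration 2 adds 7:
  {a}  = complement {b, c, d, e}
  {b}  = complement {a, c, d, e}
  {c}  = complement {a, b, d, e}
  {b, d}  = complement {a, c, e}
  {b, e}  = complement {a, c, d}
  {a, b, c, d}  = {a, b, d} ∪ {a, c, d}
  {a, b, c, e}  = {a, c, e} ∪ {b, c, e}
  [20 total]
Iteration 3. New:
  {d}  = complement {a, b, c, e}
  {e}  = complement {a, b, c, d}
  {a, b}  = {b} ∪ {a}
  {b, c}  = {b} ∪ {c}
  {a, b, c}  = {b} ∪ {a, c}
  {a, b, e}  = {b, e} ∪ {a}
  {b, c, d}  = {b, d} ∪ {c}
  [27 total]
Iteration 4: +5 →
  {a, e}  = complement {b, c, d}
  {c, d}  = complement {a, b, e}
  {d, e}  = complement {a, b, c}
  {a, d, e}  = complement {b, c}
  {c, d, e}  = complement {a, b}
  [32 total]
Iteration 5: already closed under ᶜ and ∪.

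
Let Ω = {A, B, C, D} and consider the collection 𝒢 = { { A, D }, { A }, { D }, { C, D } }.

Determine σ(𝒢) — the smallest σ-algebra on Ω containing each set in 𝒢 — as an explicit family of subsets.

σ(𝒢) (16 sets): { ∅, { A }, { B }, { C }, { D }, { A, B }, { A, C }, { A, D }, { B, C }, { B, D }, { C, D }, { A, B, C }, { A, B, D }, { A, C, D }, { B, C, D }, Ω }

Trace:
Seed the family with 𝒢 together with ∅ and Ω: { ∅, { A }, { D }, { A, D }, { C, D }, Ω }.
Round 1: +5 →
  { A, B }  = ᶜ of { C, D }
  { B, C }  = ᶜ of { A, D }
  { A, B, C }  = ᶜ of { D }
  { A, C, D }  = { C, D } ∪ { A, D }
  { B, C, D }  = ᶜ of { A }
  |family| = 11
Round 2 adds 2:
  { B }  = ᶜ of { A, C, D }
  { A, B, D }  = { A, B } ∪ { A, D }
  |family| = 13
Round 3 adds 2:
  { C }  = ᶜ of { A, B, D }
  { B, D }  = { D } ∪ { B }
  |family| = 15
Round 4 adds 1:
  { A, C }  = ᶜ of { B, D }
  |family| = 16
Round 5: already closed under ᶜ and ∪.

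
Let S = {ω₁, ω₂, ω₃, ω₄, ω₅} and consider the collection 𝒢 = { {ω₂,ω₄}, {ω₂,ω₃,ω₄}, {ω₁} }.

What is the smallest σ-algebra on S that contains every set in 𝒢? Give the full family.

σ(𝒢) = { ∅, {ω₁}, {ω₃}, {ω₅}, {ω₁,ω₃}, {ω₁,ω₅}, {ω₂,ω₄}, {ω₃,ω₅}, {ω₁,ω₂,ω₄}, {ω₁,ω₃,ω₅}, {ω₂,ω₃,ω₄}, {ω₂,ω₄,ω₅}, {ω₁,ω₂,ω₃,ω₄}, {ω₁,ω₂,ω₄,ω₅}, {ω₂,ω₃,ω₄,ω₅}, S }

Check:
Initial family (5 sets): { ∅, {ω₁}, {ω₂,ω₄}, {ω₂,ω₃,ω₄}, S }.
Step 1: 5 new —
  {ω₁,ω₅}  = S∖{ω₂,ω₃,ω₄}
  {ω₁,ω₂,ω₄}  = {ω₂,ω₄} ∪ {ω₁}
  {ω₁,ω₃,ω₅}  = S∖{ω₂,ω₄}
  {ω₁,ω₂,ω₃,ω₄}  = {ω₂,ω₃,ω₄} ∪ {ω₁}
  {ω₂,ω₃,ω₄,ω₅}  = S∖{ω₁}
Step 2. New:
  {ω₅}  = S∖{ω₁,ω₂,ω₃,ω₄}
  {ω₃,ω₅}  = S∖{ω₁,ω₂,ω₄}
  {ω₁,ω₂,ω₄,ω₅}  = {ω₁,ω₂,ω₄} ∪ {ω₁,ω₅}
Step 3: +2 →
  {ω₃}  = S∖{ω₁,ω₂,ω₄,ω₅}
  {ω₂,ω₄,ω₅}  = {ω₂,ω₄} ∪ {ω₅}
Step 4 (1 new):
  {ω₁,ω₃}  = S∖{ω₂,ω₄,ω₅}
Step 5: no new sets; the family is a σ-algebra.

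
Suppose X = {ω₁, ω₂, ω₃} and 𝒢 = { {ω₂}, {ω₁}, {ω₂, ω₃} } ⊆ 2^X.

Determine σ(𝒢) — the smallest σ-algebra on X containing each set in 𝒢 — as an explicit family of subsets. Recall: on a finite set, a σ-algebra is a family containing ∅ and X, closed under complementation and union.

Initial family (5 sets): { ∅, {ω₁}, {ω₂}, {ω₂, ω₃}, X }.
Pass 1. New:
  {ω₁, ω₂}  = {ω₂} ∪ {ω₁}
  {ω₁, ω₃}  = {ω₂}ᶜ
Pass 2 (1 new):
  {ω₃}  = {ω₁, ω₂}ᶜ
After Pass 3 the family is unchanged; done.

|σ(𝒢)| = 8.  σ(𝒢) = { ∅, {ω₁}, {ω₂}, {ω₃}, {ω₁, ω₂}, {ω₁, ω₃}, {ω₂, ω₃}, X }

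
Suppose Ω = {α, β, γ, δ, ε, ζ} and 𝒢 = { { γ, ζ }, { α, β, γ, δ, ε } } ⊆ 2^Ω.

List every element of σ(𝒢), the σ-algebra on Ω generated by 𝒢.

|σ(𝒢)| = 8.  σ(𝒢) = { {}, { γ }, { ζ }, { γ, ζ }, { α, β, δ, ε }, { α, β, γ, δ, ε }, { α, β, δ, ε, ζ }, Ω }

Working:
Initial family (4 sets): { {}, { γ, ζ }, { α, β, γ, δ, ε }, Ω }.
Step 1. New:
  { ζ }  = complement { α, β, γ, δ, ε }
  { α, β, δ, ε }  = complement { γ, ζ }
  — 6 sets.
Step 2 adds 1:
  { α, β, δ, ε, ζ }  = { α, β, δ, ε } ∪ { ζ }
  — 7 sets.
Step 3 adds 1:
  { γ }  = complement { α, β, δ, ε, ζ }
  — 8 sets.
Step 4: already closed under ᶜ and ∪.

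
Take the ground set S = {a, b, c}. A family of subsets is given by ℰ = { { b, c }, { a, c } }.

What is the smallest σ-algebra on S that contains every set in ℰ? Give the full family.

Seed the family with ℰ together with ∅ and S: { {}, { a, c }, { b, c }, S }.
Step 1: +2 →
  { a }  = complement { b, c }
  { b }  = complement { a, c }
  [6 total]
Step 2: 1 new —
  { a, b }  = { b } ∪ { a }
  [7 total]
Step 3 (1 new):
  { c }  = complement { a, b }
  [8 total]
After Step 4 the family is unchanged; done.

Hence σ(ℰ) has 8 members: { {}, { a }, { b }, { c }, { a, b }, { a, c }, { b, c }, S }.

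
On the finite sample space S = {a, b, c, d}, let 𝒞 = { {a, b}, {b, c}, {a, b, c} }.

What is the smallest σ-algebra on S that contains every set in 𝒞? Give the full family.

σ(𝒞) = { ∅, {a}, {b}, {c}, {d}, {a, b}, {a, c}, {a, d}, {b, c}, {b, d}, {c, d}, {a, b, c}, {a, b, d}, {a, c, d}, {b, c, d}, S }

Check:
Start: 𝒞 ∪ {∅, S} = { ∅, {a, b}, {b, c}, {a, b, c}, S }.
Pass 1 (3 new):
  {d}  = ᶜ of {a, b, c}
  {a, d}  = ᶜ of {b, c}
  {c, d}  = ᶜ of {a, b}
  |family| = 8
Pass 2. New:
  {a, b, d}  = {d} ∪ {a, b}
  {a, c, d}  = {c, d} ∪ {a, d}
  {b, c, d}  = {d} ∪ {b, c}
  |family| = 11
Pass 3 adds 3:
  {a}  = ᶜ of {b, c, d}
  {b}  = ᶜ of {a, c, d}
  {c}  = ᶜ of {a, b, d}
  |family| = 14
Pass 4: 2 new —
  {a, c}  = {c} ∪ {a}
  {b, d}  = {d} ∪ {b}
  |family| = 16
Pass 5: already closed under ᶜ and ∪.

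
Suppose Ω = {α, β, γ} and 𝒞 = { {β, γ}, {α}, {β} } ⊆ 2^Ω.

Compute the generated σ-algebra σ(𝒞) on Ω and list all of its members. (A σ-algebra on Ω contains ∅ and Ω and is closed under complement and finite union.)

Answer: σ(𝒞) = { {}, {α}, {β}, {γ}, {α, β}, {α, γ}, {β, γ}, Ω }

Trace:
Seed the family with 𝒞 together with ∅ and Ω: { {}, {α}, {β}, {β, γ}, Ω }.
Step 1 (2 new):
  {α, β}  = {β} ∪ {α}
  {α, γ}  = ᶜ of {β}
  — 7 sets.
Step 2 adds 1:
  {γ}  = ᶜ of {α, β}
  — 8 sets.
Step 3: closed — nothing new.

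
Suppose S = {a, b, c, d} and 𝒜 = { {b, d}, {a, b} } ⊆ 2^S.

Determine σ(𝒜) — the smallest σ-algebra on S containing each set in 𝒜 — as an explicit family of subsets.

Begin from { {}, {a, b}, {b, d}, S } (that is, 𝒜 plus ∅ and S).
Round 1: 3 new —
  {a, c}  = ᶜ of {b, d}
  {c, d}  = ᶜ of {a, b}
  {a, b, d}  = {a, b} ∪ {b, d}
  [7 total]
Round 2. New:
  {c}  = ᶜ of {a, b, d}
  {a, b, c}  = {a, b} ∪ {a, c}
  {a, c, d}  = {c, d} ∪ {a, c}
  {b, c, d}  = {c, d} ∪ {b, d}
  [11 total]
Round 3 (3 new):
  {a}  = ᶜ of {b, c, d}
  {b}  = ᶜ of {a, c, d}
  {d}  = ᶜ of {a, b, c}
  [14 total]
Round 4 adds 2:
  {a, d}  = {d} ∪ {a}
  {b, c}  = {c} ∪ {b}
  [16 total]
Round 5: closed — nothing new.

Hence σ(𝒜) has 16 members: { {}, {a}, {b}, {c}, {d}, {a, b}, {a, c}, {a, d}, {b, c}, {b, d}, {c, d}, {a, b, c}, {a, b, d}, {a, c, d}, {b, c, d}, S }.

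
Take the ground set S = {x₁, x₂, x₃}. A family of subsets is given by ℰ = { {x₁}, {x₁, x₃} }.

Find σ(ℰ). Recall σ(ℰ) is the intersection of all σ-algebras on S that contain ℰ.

Seed the family with ℰ together with ∅ and S: { {}, {x₁}, {x₁, x₃}, S }.
Round 1: +2 →
  {x₂}  = ᶜ of {x₁, x₃}
  {x₂, x₃}  = ᶜ of {x₁}
  [6 total]
Round 2. New:
  {x₁, x₂}  = {x₂} ∪ {x₁}
  [7 total]
Round 3: 1 new —
  {x₃}  = ᶜ of {x₁, x₂}
  [8 total]
Round 4: closed — nothing new.

Hence σ(ℰ) has 8 members: { {}, {x₁}, {x₂}, {x₃}, {x₁, x₂}, {x₁, x₃}, {x₂, x₃}, S }.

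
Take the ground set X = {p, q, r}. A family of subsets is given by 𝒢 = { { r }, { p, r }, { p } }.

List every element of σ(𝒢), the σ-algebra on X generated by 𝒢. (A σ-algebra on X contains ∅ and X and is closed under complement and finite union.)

|σ(𝒢)| = 8.  σ(𝒢) = { {}, { p }, { q }, { r }, { p, q }, { p, r }, { q, r }, X }

Trace:
Take S₀ = 𝒢 ∪ {∅, X} = { {}, { p }, { r }, { p, r }, X }.
Iteration 1 (3 new):
  { q }  = ᶜ of { p, r }
  { p, q }  = ᶜ of { r }
  { q, r }  = ᶜ of { p }
  [8 total]
After Iteration 2 the family is unchanged; done.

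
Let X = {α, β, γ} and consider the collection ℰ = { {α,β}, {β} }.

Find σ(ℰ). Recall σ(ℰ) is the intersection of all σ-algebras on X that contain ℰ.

σ(ℰ) = { {}, {α}, {β}, {γ}, {α,β}, {α,γ}, {β,γ}, X }

Working:
Initial family (4 sets): { {}, {β}, {α,β}, X }.
Pass 1: 2 new —
  {γ}  = {α,β}ᶜ
  {α,γ}  = {β}ᶜ
Pass 2: 1 new —
  {β,γ}  = {γ} ∪ {β}
Pass 3 (1 new):
  {α}  = {β,γ}ᶜ
Pass 4: closed — nothing new.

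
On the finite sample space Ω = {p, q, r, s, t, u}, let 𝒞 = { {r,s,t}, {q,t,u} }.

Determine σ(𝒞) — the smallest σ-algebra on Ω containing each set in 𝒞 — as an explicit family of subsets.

σ(𝒞) = { {}, {p}, {t}, {p,t}, {q,u}, {r,s}, {p,q,u}, {p,r,s}, {q,t,u}, {r,s,t}, {p,q,t,u}, {p,r,s,t}, {q,r,s,u}, {p,q,r,s,u}, {q,r,s,t,u}, Ω }

Check:
Take S₀ = 𝒞 ∪ {∅, Ω} = { {}, {q,t,u}, {r,s,t}, Ω }.
Iteration 1: 3 new —
  {p,q,u}  = complement {r,s,t}
  {p,r,s}  = complement {q,t,u}
  {q,r,s,t,u}  = {r,s,t} ∪ {q,t,u}
  [7 total]
Iteration 2 adds 4:
  {p}  = complement {q,r,s,t,u}
  {p,q,t,u}  = {p,q,u} ∪ {q,t,u}
  {p,r,s,t}  = {r,s,t} ∪ {p,r,s}
  {p,q,r,s,u}  = {p,r,s} ∪ {p,q,u}
  [11 total]
Iteration 3: 3 new —
  {t}  = complement {p,q,r,s,u}
  {q,u}  = complement {p,r,s,t}
  {r,s}  = complement {p,q,t,u}
  [14 total]
Iteration 4 (2 new):
  {p,t}  = {t} ∪ {p}
  {q,r,s,u}  = {r,s} ∪ {q,u}
  [16 total]
Iteration 5: no new sets; the family is a σ-algebra.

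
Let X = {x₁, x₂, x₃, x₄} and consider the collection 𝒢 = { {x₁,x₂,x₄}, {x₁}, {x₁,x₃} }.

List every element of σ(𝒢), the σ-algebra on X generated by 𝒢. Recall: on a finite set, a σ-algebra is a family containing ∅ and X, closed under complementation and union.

Answer: σ(𝒢) = { {}, {x₁}, {x₃}, {x₁,x₃}, {x₂,x₄}, {x₁,x₂,x₄}, {x₂,x₃,x₄}, X }

Trace:
Start: 𝒢 ∪ {∅, X} = { {}, {x₁}, {x₁,x₃}, {x₁,x₂,x₄}, X }.
Round 1: +3 →
  {x₃}  = complement {x₁,x₂,x₄}
  {x₂,x₄}  = complement {x₁,x₃}
  {x₂,x₃,x₄}  = complement {x₁}
Round 2: already closed under ᶜ and ∪.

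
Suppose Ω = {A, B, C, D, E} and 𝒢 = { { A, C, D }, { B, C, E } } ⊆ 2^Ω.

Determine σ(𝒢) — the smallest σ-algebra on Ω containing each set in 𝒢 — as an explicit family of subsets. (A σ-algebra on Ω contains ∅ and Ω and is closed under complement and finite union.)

Answer: σ(𝒢) = { {  }, { C }, { A, D }, { B, E }, { A, C, D }, { B, C, E }, { A, B, D, E }, Ω }

Trace:
Start: 𝒢 ∪ {∅, Ω} = { {  }, { A, C, D }, { B, C, E }, Ω }.
Step 1: 2 new —
  { A, D }  = complement { B, C, E }
  { B, E }  = complement { A, C, D }
  — 6 sets.
Step 2: 1 new —
  { A, B, D, E }  = { B, E } ∪ { A, D }
  — 7 sets.
Step 3. New:
  { C }  = complement { A, B, D, E }
  — 8 sets.
Step 4: stable.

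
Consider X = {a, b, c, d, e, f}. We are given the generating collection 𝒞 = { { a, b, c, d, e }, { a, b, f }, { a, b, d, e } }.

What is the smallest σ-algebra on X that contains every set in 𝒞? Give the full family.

Initial family (5 sets): { {}, { a, b, f }, { a, b, d, e }, { a, b, c, d, e }, X }.
Step 1 adds 4:
  { f }  = X∖{ a, b, c, d, e }
  { c, f }  = X∖{ a, b, d, e }
  { c, d, e }  = X∖{ a, b, f }
  { a, b, d, e, f }  = { a, b, f } ∪ { a, b, d, e }
  |family| = 9
Step 2 adds 3:
  { c }  = X∖{ a, b, d, e, f }
  { a, b, c, f }  = { c, f } ∪ { a, b, f }
  { c, d, e, f }  = { c, d, e } ∪ { f }
  |family| = 12
Step 3 adds 2:
  { a, b }  = X∖{ c, d, e, f }
  { d, e }  = X∖{ a, b, c, f }
  |family| = 14
Step 4: +2 →
  { a, b, c }  = { c } ∪ { a, b }
  { d, e, f }  = { d, e } ∪ { f }
  |family| = 16
After Step 5 the family is unchanged; done.

Therefore σ(𝒞) = { {}, { c }, { f }, { a, b }, { c, f }, { d, e }, { a, b, c }, { a, b, f }, { c, d, e }, { d, e, f }, { a, b, c, f }, { a, b, d, e }, { c, d, e, f }, { a, b, c, d, e }, { a, b, d, e, f }, X } (|σ(𝒞)| = 16).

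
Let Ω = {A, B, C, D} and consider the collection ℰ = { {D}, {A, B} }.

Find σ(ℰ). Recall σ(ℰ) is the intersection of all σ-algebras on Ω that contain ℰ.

|σ(ℰ)| = 8.  σ(ℰ) = { {}, {C}, {D}, {A, B}, {C, D}, {A, B, C}, {A, B, D}, Ω }

Trace:
Seed the family with ℰ together with ∅ and Ω: { {}, {D}, {A, B}, Ω }.
Pass 1: 3 new —
  {C, D}  = complement {A, B}
  {A, B, C}  = complement {D}
  {A, B, D}  = {A, B} ∪ {D}
  [7 total]
Pass 2 adds 1:
  {C}  = complement {A, B, D}
  [8 total]
Pass 3: no new sets; the family is a σ-algebra.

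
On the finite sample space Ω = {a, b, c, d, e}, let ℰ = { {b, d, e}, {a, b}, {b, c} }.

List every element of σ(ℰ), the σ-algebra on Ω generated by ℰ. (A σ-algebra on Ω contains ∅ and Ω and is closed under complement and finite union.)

Answer: σ(ℰ) = { {}, {a}, {b}, {c}, {a, b}, {a, c}, {b, c}, {d, e}, {a, b, c}, {a, d, e}, {b, d, e}, {c, d, e}, {a, b, d, e}, {a, c, d, e}, {b, c, d, e}, Ω }

Trace:
Initial family (5 sets): { {}, {a, b}, {b, c}, {b, d, e}, Ω }.
Round 1 (6 new):
  {a, c}  = ᶜ of {b, d, e}
  {a, b, c}  = {b, c} ∪ {a, b}
  {a, d, e}  = ᶜ of {b, c}
  {c, d, e}  = ᶜ of {a, b}
  {a, b, d, e}  = {a, b} ∪ {b, d, e}
  {b, c, d, e}  = {b, c} ∪ {b, d, e}
  (now 11)
Round 2 adds 4:
  {a}  = ᶜ of {b, c, d, e}
  {c}  = ᶜ of {a, b, d, e}
  {d, e}  = ᶜ of {a, b, c}
  {a, c, d, e}  = {a, d, e} ∪ {c, d, e}
  (now 15)
Round 3 (1 new):
  {b}  = ᶜ of {a, c, d, e}
  (now 16)
After Round 4 the family is unchanged; done.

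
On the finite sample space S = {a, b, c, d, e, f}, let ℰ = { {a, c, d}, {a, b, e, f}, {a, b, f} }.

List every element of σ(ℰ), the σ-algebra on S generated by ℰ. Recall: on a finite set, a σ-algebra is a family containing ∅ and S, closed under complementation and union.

σ(ℰ) (16 sets): { {}, {a}, {e}, {a, e}, {b, f}, {c, d}, {a, b, f}, {a, c, d}, {b, e, f}, {c, d, e}, {a, b, e, f}, {a, c, d, e}, {b, c, d, f}, {a, b, c, d, f}, {b, c, d, e, f}, S }

Check:
Begin from { {}, {a, b, f}, {a, c, d}, {a, b, e, f}, S } (that is, ℰ plus ∅ and S).
Iteration 1: +4 →
  {c, d}  = ᶜ of {a, b, e, f}
  {b, e, f}  = ᶜ of {a, c, d}
  {c, d, e}  = ᶜ of {a, b, f}
  {a, b, c, d, f}  = {a, c, d} ∪ {a, b, f}
  [9 total]
Iteration 2 (3 new):
  {e}  = ᶜ of {a, b, c, d, f}
  {a, c, d, e}  = {c, d, e} ∪ {a, c, d}
  {b, c, d, e, f}  = {c, d, e} ∪ {b, e, f}
  [12 total]
Iteration 3 (2 new):
  {a}  = ᶜ of {b, c, d, e, f}
  {b, f}  = ᶜ of {a, c, d, e}
  [14 total]
Iteration 4. New:
  {a, e}  = {e} ∪ {a}
  {b, c, d, f}  = {c, d} ∪ {b, f}
  [16 total]
Iteration 5: already closed under ᶜ and ∪.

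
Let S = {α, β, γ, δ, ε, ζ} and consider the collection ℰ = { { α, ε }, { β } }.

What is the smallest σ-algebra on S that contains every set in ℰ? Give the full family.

Seed the family with ℰ together with ∅ and S: { {  }, { β }, { α, ε }, S }.
Step 1: 3 new —
  { α, β, ε }  = { β } ∪ { α, ε }
  { β, γ, δ, ζ }  = ᶜ of { α, ε }
  { α, γ, δ, ε, ζ }  = ᶜ of { β }
Step 2: +1 →
  { γ, δ, ζ }  = ᶜ of { α, β, ε }
After Step 3 the family is unchanged; done.

σ(ℰ) = { {  }, { β }, { α, ε }, { α, β, ε }, { γ, δ, ζ }, { β, γ, δ, ζ }, { α, γ, δ, ε, ζ }, S }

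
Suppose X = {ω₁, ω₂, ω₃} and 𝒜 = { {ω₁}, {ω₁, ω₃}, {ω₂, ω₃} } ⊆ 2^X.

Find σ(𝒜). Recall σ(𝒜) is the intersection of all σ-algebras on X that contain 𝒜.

Seed the family with 𝒜 together with ∅ and X: { {}, {ω₁}, {ω₁, ω₃}, {ω₂, ω₃}, X }.
Step 1. New:
  {ω₂}  = X∖{ω₁, ω₃}
  |family| = 6
Step 2 adds 1:
  {ω₁, ω₂}  = {ω₂} ∪ {ω₁}
  |family| = 7
Step 3: +1 →
  {ω₃}  = X∖{ω₁, ω₂}
  |family| = 8
After Step 4 the family is unchanged; done.

Hence σ(𝒜) has 8 members: { {}, {ω₁}, {ω₂}, {ω₃}, {ω₁, ω₂}, {ω₁, ω₃}, {ω₂, ω₃}, X }.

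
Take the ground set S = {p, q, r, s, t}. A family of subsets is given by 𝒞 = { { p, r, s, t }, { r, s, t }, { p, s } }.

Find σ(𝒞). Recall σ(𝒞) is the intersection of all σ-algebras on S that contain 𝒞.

|σ(𝒞)| = 16.  σ(𝒞) = { {}, { p }, { q }, { s }, { p, q }, { p, s }, { q, s }, { r, t }, { p, q, s }, { p, r, t }, { q, r, t }, { r, s, t }, { p, q, r, t }, { p, r, s, t }, { q, r, s, t }, S }

Check:
Start: 𝒞 ∪ {∅, S} = { {}, { p, s }, { r, s, t }, { p, r, s, t }, S }.
Round 1 (3 new):
  { q }  = complement { p, r, s, t }
  { p, q }  = complement { r, s, t }
  { q, r, t }  = complement { p, s }
  (now 8)
Round 2 (3 new):
  { p, q, s }  = { q } ∪ { p, s }
  { p, q, r, t }  = { q, r, t } ∪ { p, q }
  { q, r, s, t }  = { q } ∪ { r, s, t }
  (now 11)
Round 3: +3 →
  { p }  = complement { q, r, s, t }
  { s }  = complement { p, q, r, t }
  { r, t }  = complement { p, q, s }
  (now 14)
Round 4 adds 2:
  { q, s }  = { s } ∪ { q }
  { p, r, t }  = { r, t } ∪ { p }
  (now 16)
Round 5: no new sets; the family is a σ-algebra.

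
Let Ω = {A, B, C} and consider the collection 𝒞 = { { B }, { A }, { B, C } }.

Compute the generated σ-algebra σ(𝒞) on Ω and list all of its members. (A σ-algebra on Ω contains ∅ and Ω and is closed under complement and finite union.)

Seed the family with 𝒞 together with ∅ and Ω: { {  }, { A }, { B }, { B, C }, Ω }.
Step 1 adds 2:
  { A, B }  = { B } ∪ { A }
  { A, C }  = Ω∖{ B }
  (now 7)
Step 2 adds 1:
  { C }  = Ω∖{ A, B }
  (now 8)
Step 3: already closed under ᶜ and ∪.

Therefore σ(𝒞) = { {  }, { A }, { B }, { C }, { A, B }, { A, C }, { B, C }, Ω } (|σ(𝒞)| = 8).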